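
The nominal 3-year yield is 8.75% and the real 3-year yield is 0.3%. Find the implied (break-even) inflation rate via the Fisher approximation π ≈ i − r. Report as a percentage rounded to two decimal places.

π ≈ i − r = 8.75% − 0.3% → 8.45%.

8.45%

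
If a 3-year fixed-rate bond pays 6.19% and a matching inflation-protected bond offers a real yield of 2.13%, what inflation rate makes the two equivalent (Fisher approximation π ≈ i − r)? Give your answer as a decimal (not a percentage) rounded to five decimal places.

0.04060

π ≈ i − r = 6.19% − 2.13% → 0.04060.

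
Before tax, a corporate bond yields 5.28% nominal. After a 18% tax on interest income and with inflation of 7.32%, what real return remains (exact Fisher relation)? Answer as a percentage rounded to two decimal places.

After-tax nominal return = 5.28% × (1 − 0.18) = 4.3296%.
1 + r = 1.043296 / 1.07320 = 0.972136
After-tax real rate = 0.972136 − 1 → -2.79%.

-2.79%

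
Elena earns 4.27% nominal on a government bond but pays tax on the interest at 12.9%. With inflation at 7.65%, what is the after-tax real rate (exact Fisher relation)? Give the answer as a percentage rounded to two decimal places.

After-tax nominal return = 4.27% × (1 − 0.129) = 3.71917%.
1 + r = 1.0371917 / 1.07650 = 0.963485
After-tax real rate = 0.963485 − 1 → -3.65%.

-3.65%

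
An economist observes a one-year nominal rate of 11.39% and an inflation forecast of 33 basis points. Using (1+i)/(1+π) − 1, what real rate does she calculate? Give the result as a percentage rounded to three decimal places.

1 + r = 1.11390 / 1.00330 = 1.110236
r = 1.110236 − 1 = 11.0236%, i.e. 11.024%.

11.024%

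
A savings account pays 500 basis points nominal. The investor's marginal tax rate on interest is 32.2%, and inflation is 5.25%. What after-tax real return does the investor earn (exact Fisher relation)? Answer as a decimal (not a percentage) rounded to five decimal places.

-0.01767

After-tax nominal return = 5% × (1 − 0.322) = 3.3900%.
1 + r = 1.03390 / 1.05250 = 0.982328
After-tax real rate = 0.982328 − 1 → -0.01767.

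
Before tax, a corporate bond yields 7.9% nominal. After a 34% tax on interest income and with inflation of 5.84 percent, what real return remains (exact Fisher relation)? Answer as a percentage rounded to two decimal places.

-0.59%

After-tax nominal return = 7.9% × (1 − 0.34) = 5.2140%.
1 + r = 1.05214 / 1.05840 = 0.994085
After-tax real rate = 0.994085 − 1 → -0.59%.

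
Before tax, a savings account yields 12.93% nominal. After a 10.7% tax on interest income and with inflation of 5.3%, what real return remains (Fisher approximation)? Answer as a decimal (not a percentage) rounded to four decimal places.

0.0625

After-tax nominal return = 12.93% × (1 − 0.107) = 11.54649%.
r ≈ 11.54649% − 5.3% → 0.0625.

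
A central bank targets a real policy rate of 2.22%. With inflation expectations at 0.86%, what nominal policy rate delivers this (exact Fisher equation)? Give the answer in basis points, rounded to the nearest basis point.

310 basis points

(1 + i) = (1 + r)(1 + π) = 1.02220 × 1.00860 = 1.03099092
i = 1.03099092 − 1, so the required nominal rate is 310 basis points.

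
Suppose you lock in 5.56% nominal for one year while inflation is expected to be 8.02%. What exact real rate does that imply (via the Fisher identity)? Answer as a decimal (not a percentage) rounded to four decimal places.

-0.0228

By the Fisher identity, 1 + r = (1 + i)/(1 + π).
1 + r = 1.05560 / 1.08020 = 0.977226
r = 0.977226 − 1 = -2.2774%, i.e. -0.0228.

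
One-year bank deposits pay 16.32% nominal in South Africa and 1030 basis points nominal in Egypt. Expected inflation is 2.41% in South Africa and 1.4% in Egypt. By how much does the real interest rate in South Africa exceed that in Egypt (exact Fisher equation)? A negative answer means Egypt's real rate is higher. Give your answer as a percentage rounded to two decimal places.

4.81%

South Africa: (1 + 0.1632)/(1 + 0.0241) − 1 = 13.5827%
Egypt: (1 + 0.1030)/(1 + 0.0140) − 1 = 8.7771%
Differential = 13.5827% − 8.7771% = 4.8055% → 4.81%.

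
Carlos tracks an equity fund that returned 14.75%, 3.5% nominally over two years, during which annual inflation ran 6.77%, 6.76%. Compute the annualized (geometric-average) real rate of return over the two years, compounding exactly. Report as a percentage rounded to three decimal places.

Nominal growth factor = 1.1475 × 1.0350 = 1.18766250
Price-level growth factor = 1.0677 × 1.0676 = 1.13987652
Real growth factor = 1.18766250 / 1.13987652 = 1.04192207
Annualized real rate = 1.04192207^(1/2) − 1 = 2.0746% → 2.075%.

2.075%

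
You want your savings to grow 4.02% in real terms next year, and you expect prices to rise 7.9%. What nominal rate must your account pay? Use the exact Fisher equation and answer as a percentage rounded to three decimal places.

12.238%

(1 + i) = (1 + r)(1 + π) = 1.04020 × 1.07900 = 1.1223758
i = 1.1223758 − 1, so the required nominal rate is 12.238%.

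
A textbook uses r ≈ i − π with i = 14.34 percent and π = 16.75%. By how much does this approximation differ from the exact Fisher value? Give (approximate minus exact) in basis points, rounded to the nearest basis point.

-35 basis points

Approximate: r ≈ 14.340% − 16.750% = -2.4100%
Exact: (1 + 0.1434)/(1 + 0.1675) − 1 = -2.0642%
Error = -2.4100% − (-2.0642%) = -0.3458% → -35 basis points.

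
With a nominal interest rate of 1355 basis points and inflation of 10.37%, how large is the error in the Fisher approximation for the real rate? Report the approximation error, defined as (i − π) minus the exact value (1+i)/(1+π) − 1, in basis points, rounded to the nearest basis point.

Approximate: r ≈ 13.550% − 10.370% = 3.1800%
Exact: (1 + 0.1355)/(1 + 0.1037) − 1 = 2.8812%
Error = 3.1800% − 2.8812% = 0.2988% → 30 basis points.

30 basis points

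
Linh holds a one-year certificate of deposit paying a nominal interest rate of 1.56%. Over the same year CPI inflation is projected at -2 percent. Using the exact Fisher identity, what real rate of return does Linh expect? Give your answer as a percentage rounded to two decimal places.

3.63%

By the Fisher identity, 1 + r = (1 + i)/(1 + π).
1 + r = 1.01560 / 0.98000 = 1.036327
r = 1.036327 − 1 = 3.6327%, i.e. 3.63%.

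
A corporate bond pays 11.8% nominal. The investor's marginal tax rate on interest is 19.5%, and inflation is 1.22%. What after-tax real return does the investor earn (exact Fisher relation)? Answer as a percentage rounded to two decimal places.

After-tax nominal return = 11.8% × (1 − 0.195) = 9.4990%.
1 + r = 1.09499 / 1.01220 = 1.081792
After-tax real rate = 1.081792 − 1 → 8.18%.

8.18%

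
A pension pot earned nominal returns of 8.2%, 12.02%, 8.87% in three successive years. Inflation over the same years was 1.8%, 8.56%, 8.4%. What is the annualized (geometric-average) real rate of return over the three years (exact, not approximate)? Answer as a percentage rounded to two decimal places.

3.27%

Compound the nominal returns: 1.0820 × 1.1202 × 1.0887 = 1.31956580.
Compound inflation: 1.0180 × 1.0856 × 1.0840 = 1.19797263.
Deflate: 1.31956580 / 1.19797263 = 1.10149913.
Annualized real rate = 1.10149913^(1/3) − 1 = 3.2749% → 3.27%.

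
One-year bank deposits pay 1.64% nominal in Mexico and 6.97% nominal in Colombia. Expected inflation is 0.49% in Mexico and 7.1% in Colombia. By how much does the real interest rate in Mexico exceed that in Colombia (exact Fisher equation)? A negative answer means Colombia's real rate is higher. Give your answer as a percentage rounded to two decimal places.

Mexico: (1 + 0.0164)/(1 + 0.0049) − 1 = 1.1444%
Colombia: (1 + 0.0697)/(1 + 0.0710) − 1 = -0.1214%
Differential = 1.1444% − (-0.1214%) = 1.2658% → 1.27%.

1.27%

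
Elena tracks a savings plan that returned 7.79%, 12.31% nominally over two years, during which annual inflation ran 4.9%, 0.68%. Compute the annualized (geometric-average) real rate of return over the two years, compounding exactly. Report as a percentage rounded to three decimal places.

Nominal growth factor = 1.0779 × 1.1231 = 1.21058949
Price-level growth factor = 1.0490 × 1.0068 = 1.05613320
Real growth factor = 1.21058949 / 1.05613320 = 1.14624698
Annualized real rate = 1.14624698^(1/2) − 1 = 7.0629% → 7.063%.

7.063%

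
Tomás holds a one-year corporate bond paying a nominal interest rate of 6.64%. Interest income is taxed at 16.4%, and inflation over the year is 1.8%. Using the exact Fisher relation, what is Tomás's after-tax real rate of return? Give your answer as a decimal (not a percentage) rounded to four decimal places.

After-tax nominal return = 6.64% × (1 − 0.164) = 5.55104%.
1 + r = 1.0555104 / 1.01800 = 1.036847
After-tax real rate = 1.036847 − 1 → 0.0368.

0.0368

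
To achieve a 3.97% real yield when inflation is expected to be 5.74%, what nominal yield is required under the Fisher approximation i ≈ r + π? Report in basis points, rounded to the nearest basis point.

i ≈ r + π = 3.97% + 5.74% = 971 basis points.

971 basis points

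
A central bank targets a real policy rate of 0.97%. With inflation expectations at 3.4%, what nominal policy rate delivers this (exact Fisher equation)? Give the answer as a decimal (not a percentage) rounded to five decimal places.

(1 + i) = (1 + r)(1 + π) = 1.00970 × 1.03400 = 1.0440298
i = 1.0440298 − 1, so the required nominal rate is 0.04403.

0.04403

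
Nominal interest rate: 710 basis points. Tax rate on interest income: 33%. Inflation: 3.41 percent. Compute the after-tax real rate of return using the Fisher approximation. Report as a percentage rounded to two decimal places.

1.35%

After-tax nominal return = 7.1% × (1 − 0.33) = 4.7570%.
r ≈ 4.7570% − 3.41% → 1.35%.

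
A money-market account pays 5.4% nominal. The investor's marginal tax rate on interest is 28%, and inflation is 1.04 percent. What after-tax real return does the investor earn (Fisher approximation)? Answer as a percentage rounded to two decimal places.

2.85%

After-tax nominal return = 5.4% × (1 − 0.28) = 3.8880%.
r ≈ 3.8880% − 1.04% → 2.85%.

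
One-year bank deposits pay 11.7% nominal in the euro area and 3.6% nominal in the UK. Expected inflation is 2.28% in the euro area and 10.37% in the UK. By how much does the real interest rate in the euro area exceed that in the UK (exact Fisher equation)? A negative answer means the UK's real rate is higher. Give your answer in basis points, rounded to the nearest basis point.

1534 basis points

The euro area: (1 + 0.1170)/(1 + 0.0228) − 1 = 9.2100%
The UK: (1 + 0.0360)/(1 + 0.1037) − 1 = -6.1339%
Differential = 9.2100% − (-6.1339%) = 15.3439% → 1534 basis points.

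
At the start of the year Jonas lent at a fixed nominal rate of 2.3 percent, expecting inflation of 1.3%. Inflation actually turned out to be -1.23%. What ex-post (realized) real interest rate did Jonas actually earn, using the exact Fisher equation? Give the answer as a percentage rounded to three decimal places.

3.574%

Ex-post: (1 + 0.0230)/(1 − 0.0123) − 1 = 3.5740%
So the realized real rate is 3.574%.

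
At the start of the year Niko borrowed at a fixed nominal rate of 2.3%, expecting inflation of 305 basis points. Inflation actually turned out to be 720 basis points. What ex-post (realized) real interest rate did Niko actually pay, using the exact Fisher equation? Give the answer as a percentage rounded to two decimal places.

-4.57%

Ex-post: (1 + 0.0230)/(1 + 0.0720) − 1 = -4.5709%
So the realized real rate is -4.57%.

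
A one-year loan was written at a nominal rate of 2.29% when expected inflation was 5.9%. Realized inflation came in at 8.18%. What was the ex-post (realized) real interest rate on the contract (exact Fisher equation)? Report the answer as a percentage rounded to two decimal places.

Ex-post: (1 + 0.0229)/(1 + 0.0818) − 1 = -5.4446%
So the realized real rate is -5.44%.

-5.44%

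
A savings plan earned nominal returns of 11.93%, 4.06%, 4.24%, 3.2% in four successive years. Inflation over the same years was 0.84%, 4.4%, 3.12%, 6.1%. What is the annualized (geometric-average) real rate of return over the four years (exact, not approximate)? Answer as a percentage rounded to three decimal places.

2.126%

Compound the nominal returns: 1.1193 × 1.0406 × 1.0424 × 1.0320 = 1.25298083.
Compound inflation: 1.0084 × 1.0440 × 1.0312 × 1.0610 = 1.15183859.
Deflate: 1.25298083 / 1.15183859 = 1.08780939.
Annualized real rate = 1.08780939^(1/4) − 1 = 2.1264% → 2.126%.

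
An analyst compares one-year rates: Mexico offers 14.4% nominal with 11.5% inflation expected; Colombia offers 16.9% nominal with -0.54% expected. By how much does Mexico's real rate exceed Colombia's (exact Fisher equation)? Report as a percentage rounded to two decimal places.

-14.93%

Mexico: (1 + 0.1440)/(1 + 0.1150) − 1 = 2.6009%
Colombia: (1 + 0.1690)/(1 − 0.0054) − 1 = 17.5347%
Differential = 2.6009% − 17.5347% = -14.9338% → -14.93%.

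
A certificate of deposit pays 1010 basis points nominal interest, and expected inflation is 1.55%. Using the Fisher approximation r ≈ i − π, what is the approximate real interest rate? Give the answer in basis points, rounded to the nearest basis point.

r ≈ i − π = 10.1% − 1.55% = 855 basis points.

855 basis points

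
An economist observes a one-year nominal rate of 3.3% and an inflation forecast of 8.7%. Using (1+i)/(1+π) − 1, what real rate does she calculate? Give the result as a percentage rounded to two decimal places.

-4.97%

By the Fisher equation, 1 + r = (1 + i)/(1 + π).
1 + r = 1.03300 / 1.08700 = 0.950322
r = 0.950322 − 1 = -4.9678%, i.e. -4.97%.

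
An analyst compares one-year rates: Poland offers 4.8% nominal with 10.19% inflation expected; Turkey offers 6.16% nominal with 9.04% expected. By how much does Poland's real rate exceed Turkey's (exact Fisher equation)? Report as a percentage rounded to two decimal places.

Poland: (1 + 0.0480)/(1 + 0.1019) − 1 = -4.8916%
Turkey: (1 + 0.0616)/(1 + 0.0904) − 1 = -2.6412%
Differential = -4.8916% − (-2.6412%) = -2.2503% → -2.25%.

-2.25%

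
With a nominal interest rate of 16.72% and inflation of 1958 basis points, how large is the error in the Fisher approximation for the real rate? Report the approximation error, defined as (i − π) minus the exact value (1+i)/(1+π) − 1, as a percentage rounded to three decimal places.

-0.468%

Approximate: r ≈ 16.720% − 19.580% = -2.8600%
Exact: (1 + 0.1672)/(1 + 0.1958) − 1 = -2.3917%
Error = -2.8600% − (-2.3917%) = -0.4683% → -0.468%.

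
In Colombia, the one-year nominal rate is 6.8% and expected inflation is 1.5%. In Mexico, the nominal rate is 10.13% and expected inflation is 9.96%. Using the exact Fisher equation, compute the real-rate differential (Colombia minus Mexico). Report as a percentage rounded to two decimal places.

Colombia: (1 + 0.0680)/(1 + 0.0150) − 1 = 5.2217%
Mexico: (1 + 0.1013)/(1 + 0.0996) − 1 = 0.1546%
Differential = 5.2217% − 0.1546% = 5.0671% → 5.07%.

5.07%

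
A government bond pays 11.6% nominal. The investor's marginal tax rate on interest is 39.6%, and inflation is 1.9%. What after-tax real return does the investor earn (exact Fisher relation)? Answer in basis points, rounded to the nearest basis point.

After-tax nominal return = 11.6% × (1 − 0.396) = 7.0064%.
1 + r = 1.070064 / 1.01900 = 1.050112
After-tax real rate = 1.050112 − 1 → 501 basis points.

501 basis points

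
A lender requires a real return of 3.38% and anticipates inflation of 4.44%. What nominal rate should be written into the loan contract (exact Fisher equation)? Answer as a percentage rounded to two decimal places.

(1 + i) = (1 + r)(1 + π) = 1.03380 × 1.04440 = 1.07970072
i = 1.07970072 − 1, so the required nominal rate is 7.97%.

7.97%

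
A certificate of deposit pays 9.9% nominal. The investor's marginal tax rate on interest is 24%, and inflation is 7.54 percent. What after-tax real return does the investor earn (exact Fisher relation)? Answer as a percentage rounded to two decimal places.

After-tax nominal return = 9.9% × (1 − 0.24) = 7.5240%.
1 + r = 1.07524 / 1.07540 = 0.999851
After-tax real rate = 0.999851 − 1 → -0.01%.

-0.01%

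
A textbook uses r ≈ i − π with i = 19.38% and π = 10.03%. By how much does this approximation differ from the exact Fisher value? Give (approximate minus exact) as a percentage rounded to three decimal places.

Approximate: r ≈ 19.380% − 10.030% = 9.3500%
Exact: (1 + 0.1938)/(1 + 0.1003) − 1 = 8.4977%
Error = 9.3500% − 8.4977% = 0.8523% → 0.852%.

0.852%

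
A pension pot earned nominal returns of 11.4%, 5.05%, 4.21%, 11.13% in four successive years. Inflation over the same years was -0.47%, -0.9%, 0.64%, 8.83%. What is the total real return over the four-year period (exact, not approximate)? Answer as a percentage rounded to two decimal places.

25.45%

Nominal growth factor = 1.1140 × 1.0505 × 1.0421 × 1.1113 = 1.355258
Price-level growth factor = 0.9953 × 0.9910 × 1.0064 × 1.0883 = 1.080306
Real growth factor = 1.355258 / 1.080306 = 1.254513
Total real return = 1.254513 − 1 → 25.45%.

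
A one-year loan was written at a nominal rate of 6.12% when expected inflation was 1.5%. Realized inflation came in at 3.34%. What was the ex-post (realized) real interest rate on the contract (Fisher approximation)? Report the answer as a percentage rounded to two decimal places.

Ex-post: 6.12% − 3.34% = 2.780%
So the realized real rate is 2.78%.

2.78%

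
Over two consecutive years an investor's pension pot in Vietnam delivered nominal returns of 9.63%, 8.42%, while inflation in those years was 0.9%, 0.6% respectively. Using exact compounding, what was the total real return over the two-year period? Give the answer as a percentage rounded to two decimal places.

17.10%

Nominal growth factor = 1.0963 × 1.0842 = 1.188608
Price-level growth factor = 1.0090 × 1.0060 = 1.015054
Real growth factor = 1.188608 / 1.015054 = 1.170981
Total real return = 1.170981 − 1 → 17.10%.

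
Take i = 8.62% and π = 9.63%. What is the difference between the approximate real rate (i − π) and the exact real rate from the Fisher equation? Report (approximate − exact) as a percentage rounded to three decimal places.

-0.089%

Approximate: r ≈ 8.620% − 9.630% = -1.0100%
Exact: (1 + 0.0862)/(1 + 0.0963) − 1 = -0.9213%
Error = -1.0100% − (-0.9213%) = -0.0887% → -0.089%.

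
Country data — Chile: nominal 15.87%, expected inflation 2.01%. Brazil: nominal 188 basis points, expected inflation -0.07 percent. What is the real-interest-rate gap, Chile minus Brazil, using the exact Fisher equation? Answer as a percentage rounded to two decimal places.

11.64%

Chile: (1 + 0.1587)/(1 + 0.0201) − 1 = 13.5869%
Brazil: (1 + 0.0188)/(1 − 0.0007) − 1 = 1.9514%
Differential = 13.5869% − 1.9514% = 11.6355% → 11.64%.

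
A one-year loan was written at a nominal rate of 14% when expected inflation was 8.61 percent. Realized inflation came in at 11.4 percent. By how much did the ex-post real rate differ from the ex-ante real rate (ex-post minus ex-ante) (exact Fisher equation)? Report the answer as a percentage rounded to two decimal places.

-2.63%

Ex-ante: (1 + 0.1400)/(1 + 0.0861) − 1 = 4.9627%
Ex-post: (1 + 0.1400)/(1 + 0.1140) − 1 = 2.3339%
Difference (ex-post − ex-ante) = -2.6288% → -2.63%.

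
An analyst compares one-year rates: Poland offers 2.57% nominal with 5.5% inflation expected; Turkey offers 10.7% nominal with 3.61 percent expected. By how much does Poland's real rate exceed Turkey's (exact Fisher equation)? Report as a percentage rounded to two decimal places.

-9.62%

Poland: (1 + 0.0257)/(1 + 0.0550) − 1 = -2.7773%
Turkey: (1 + 0.1070)/(1 + 0.0361) − 1 = 6.8430%
Differential = -2.7773% − 6.8430% = -9.6202% → -9.62%.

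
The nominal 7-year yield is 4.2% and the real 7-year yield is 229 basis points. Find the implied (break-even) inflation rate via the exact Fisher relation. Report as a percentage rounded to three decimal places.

(1 + π) = (1 + i)/(1 + r) = 1.04200 / 1.02290 = 1.018672
Break-even inflation = 1.018672 − 1 → 1.867%.

1.867%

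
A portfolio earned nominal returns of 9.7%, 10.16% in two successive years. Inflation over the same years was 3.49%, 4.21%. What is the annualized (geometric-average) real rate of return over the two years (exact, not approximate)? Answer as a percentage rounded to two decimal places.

Compound the nominal returns: 1.0970 × 1.1016 = 1.2084552000.
Compound inflation: 1.0349 × 1.0421 = 1.0784692900.
Deflate: 1.2084552000 / 1.0784692900 = 1.1205281515.
Annualized real rate = 1.1205281515^(1/2) − 1 = 5.855002% → 5.86%.

5.86%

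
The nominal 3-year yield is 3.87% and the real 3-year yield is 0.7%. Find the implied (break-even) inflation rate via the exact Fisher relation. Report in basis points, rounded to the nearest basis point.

315 basis points

(1 + π) = (1 + i)/(1 + r) = 1.03870 / 1.00700 = 1.031480
Break-even inflation = 1.031480 − 1 → 315 basis points.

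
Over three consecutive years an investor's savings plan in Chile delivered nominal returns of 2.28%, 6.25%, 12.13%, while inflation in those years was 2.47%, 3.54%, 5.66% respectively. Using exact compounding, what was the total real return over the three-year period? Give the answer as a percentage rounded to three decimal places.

Compound the nominal returns: 1.0228 × 1.0625 × 1.1213 = 1.218545.
Compound inflation: 1.0247 × 1.0354 × 1.0566 = 1.121026.
Deflate: 1.218545 / 1.121026 = 1.086991.
Total real return = 1.086991 − 1 → 8.699%.

8.699%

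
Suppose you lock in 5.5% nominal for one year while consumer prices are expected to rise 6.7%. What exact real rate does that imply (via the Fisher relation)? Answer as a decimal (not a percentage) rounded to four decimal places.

-0.0112

1 + r = 1.05500 / 1.06700 = 0.988754
r = 0.988754 − 1 = -1.1246%, i.e. -0.0112.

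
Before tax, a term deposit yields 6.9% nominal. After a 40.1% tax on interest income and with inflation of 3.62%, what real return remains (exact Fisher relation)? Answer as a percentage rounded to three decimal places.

After-tax nominal return = 6.9% × (1 − 0.401) = 4.1331%.
1 + r = 1.041331 / 1.03620 = 1.004952
After-tax real rate = 1.004952 − 1 → 0.495%.

0.495%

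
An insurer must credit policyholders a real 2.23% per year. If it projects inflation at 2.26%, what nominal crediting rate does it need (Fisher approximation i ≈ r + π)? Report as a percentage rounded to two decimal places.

i ≈ r + π = 2.23% + 2.26% = 4.49%.

4.49%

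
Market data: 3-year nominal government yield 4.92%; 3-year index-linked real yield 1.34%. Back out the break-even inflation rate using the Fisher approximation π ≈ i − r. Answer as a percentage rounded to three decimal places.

3.580%

π ≈ i − r = 4.92% − 1.34% → 3.580%.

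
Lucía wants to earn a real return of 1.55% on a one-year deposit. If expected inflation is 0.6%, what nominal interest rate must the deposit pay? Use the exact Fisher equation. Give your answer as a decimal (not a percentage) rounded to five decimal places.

(1 + i) = (1 + r)(1 + π) = 1.01550 × 1.00600 = 1.021593
i = 1.021593 − 1, so the required nominal rate is 0.02159.

0.02159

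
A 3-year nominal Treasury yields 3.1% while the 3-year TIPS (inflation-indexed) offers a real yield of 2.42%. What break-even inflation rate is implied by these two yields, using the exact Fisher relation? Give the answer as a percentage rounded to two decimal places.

(1 + π) = (1 + i)/(1 + r) = 1.03100 / 1.02420 = 1.006639
Break-even inflation = 1.006639 − 1 → 0.66%.

0.66%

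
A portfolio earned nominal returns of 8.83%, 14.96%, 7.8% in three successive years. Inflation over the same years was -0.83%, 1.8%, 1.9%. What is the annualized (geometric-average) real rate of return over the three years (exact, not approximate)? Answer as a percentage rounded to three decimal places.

Nominal growth factor = 1.0883 × 1.1496 × 1.0780 = 1.34869624
Price-level growth factor = 0.9917 × 1.0180 × 1.0190 = 1.02873206
Real growth factor = 1.34869624 / 1.02873206 = 1.31102771
Annualized real rate = 1.31102771^(1/3) − 1 = 9.4470% → 9.447%.

9.447%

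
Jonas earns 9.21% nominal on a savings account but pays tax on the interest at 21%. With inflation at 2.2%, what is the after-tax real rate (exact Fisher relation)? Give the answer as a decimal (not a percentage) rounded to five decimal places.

0.04967

After-tax nominal return = 9.21% × (1 − 0.21) = 7.2759%.
1 + r = 1.072759 / 1.02200 = 1.049666
After-tax real rate = 1.049666 − 1 → 0.04967.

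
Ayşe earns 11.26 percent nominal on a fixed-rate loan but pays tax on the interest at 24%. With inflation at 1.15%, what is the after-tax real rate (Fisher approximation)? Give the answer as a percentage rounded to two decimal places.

After-tax nominal return = 11.26% × (1 − 0.24) = 8.5576%.
r ≈ 8.5576% − 1.15% → 7.41%.

7.41%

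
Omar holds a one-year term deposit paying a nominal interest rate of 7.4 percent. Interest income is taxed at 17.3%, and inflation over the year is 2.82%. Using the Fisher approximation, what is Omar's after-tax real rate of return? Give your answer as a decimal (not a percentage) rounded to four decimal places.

0.0330

After-tax nominal return = 7.4% × (1 − 0.173) = 6.1198%.
r ≈ 6.1198% − 2.82% → 0.0330.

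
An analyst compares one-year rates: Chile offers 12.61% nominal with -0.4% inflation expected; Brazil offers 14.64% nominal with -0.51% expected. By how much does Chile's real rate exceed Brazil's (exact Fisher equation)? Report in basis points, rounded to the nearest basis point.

Chile: (1 + 0.1261)/(1 − 0.0040) − 1 = 13.0622%
Brazil: (1 + 0.1464)/(1 − 0.0051) − 1 = 15.2277%
Differential = 13.0622% − 15.2277% = -2.1654% → -217 basis points.

-217 basis points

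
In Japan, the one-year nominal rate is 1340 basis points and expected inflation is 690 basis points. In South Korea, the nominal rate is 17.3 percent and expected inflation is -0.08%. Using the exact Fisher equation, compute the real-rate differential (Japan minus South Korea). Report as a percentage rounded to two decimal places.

Japan: (1 + 0.1340)/(1 + 0.0690) − 1 = 6.0804%
South Korea: (1 + 0.1730)/(1 − 0.0008) − 1 = 17.3939%
Differential = 6.0804% − 17.3939% = -11.3135% → -11.31%.

-11.31%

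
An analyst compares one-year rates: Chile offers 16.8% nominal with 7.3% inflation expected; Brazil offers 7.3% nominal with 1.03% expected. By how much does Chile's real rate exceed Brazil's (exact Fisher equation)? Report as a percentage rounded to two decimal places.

2.65%

Chile: (1 + 0.1680)/(1 + 0.0730) − 1 = 8.8537%
Brazil: (1 + 0.0730)/(1 + 0.0103) − 1 = 6.2061%
Differential = 8.8537% − 6.2061% = 2.6476% → 2.65%.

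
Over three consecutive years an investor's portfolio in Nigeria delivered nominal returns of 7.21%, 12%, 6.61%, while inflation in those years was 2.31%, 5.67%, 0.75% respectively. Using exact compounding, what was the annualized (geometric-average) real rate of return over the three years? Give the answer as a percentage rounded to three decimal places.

Compound the nominal returns: 1.0721 × 1.1200 × 1.0661 = 1.28012171.
Compound inflation: 1.0231 × 1.0567 × 1.0075 = 1.08921809.
Deflate: 1.28012171 / 1.08921809 = 1.17526666.
Annualized real rate = 1.17526666^(1/3) − 1 = 5.5307% → 5.531%.

5.531%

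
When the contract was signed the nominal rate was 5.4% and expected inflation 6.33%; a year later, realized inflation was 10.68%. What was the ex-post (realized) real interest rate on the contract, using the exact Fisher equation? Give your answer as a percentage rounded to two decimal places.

-4.77%

Ex-post: (1 + 0.0540)/(1 + 0.1068) − 1 = -4.7705%
So the realized real rate is -4.77%.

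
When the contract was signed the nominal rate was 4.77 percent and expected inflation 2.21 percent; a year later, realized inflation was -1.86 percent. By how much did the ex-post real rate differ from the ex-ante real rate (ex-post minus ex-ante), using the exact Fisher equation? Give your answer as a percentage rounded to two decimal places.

4.25%

Ex-ante: (1 + 0.0477)/(1 + 0.0221) − 1 = 2.5046%
Ex-post: (1 + 0.0477)/(1 − 0.0186) − 1 = 6.7557%
Difference (ex-post − ex-ante) = 4.2510% → 4.25%.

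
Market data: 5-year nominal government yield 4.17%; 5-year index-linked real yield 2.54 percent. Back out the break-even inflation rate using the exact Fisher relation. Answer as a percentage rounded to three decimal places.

1.590%

(1 + π) = (1 + i)/(1 + r) = 1.04170 / 1.02540 = 1.015896
Break-even inflation = 1.015896 − 1 → 1.590%.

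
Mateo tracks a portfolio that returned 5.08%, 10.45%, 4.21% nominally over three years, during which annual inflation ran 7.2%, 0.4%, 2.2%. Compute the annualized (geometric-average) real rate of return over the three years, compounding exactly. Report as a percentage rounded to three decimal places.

Compound the nominal returns: 1.0508 × 1.1045 × 1.0421 = 1.20947022.
Compound inflation: 1.0720 × 1.0040 × 1.0220 = 1.09996634.
Deflate: 1.20947022 / 1.09996634 = 1.09955203.
Annualized real rate = 1.09955203^(1/3) − 1 = 3.2140% → 3.214%.

3.214%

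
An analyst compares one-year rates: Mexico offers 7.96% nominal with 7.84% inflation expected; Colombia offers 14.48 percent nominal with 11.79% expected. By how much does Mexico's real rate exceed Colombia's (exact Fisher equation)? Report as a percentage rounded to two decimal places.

Mexico: (1 + 0.0796)/(1 + 0.0784) − 1 = 0.11128%
Colombia: (1 + 0.1448)/(1 + 0.1179) − 1 = 2.40630%
Differential = 0.11128% − 2.40630% = -2.29502% → -2.30%.

-2.30%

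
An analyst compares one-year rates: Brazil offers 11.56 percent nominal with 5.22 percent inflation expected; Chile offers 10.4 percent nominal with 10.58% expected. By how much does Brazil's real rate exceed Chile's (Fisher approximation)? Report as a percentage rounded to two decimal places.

Brazil: 11.56% − 5.22% = 6.340%
Chile: 10.4% − 10.58% = -0.180%
Differential = 6.520% → 6.52%.

6.52%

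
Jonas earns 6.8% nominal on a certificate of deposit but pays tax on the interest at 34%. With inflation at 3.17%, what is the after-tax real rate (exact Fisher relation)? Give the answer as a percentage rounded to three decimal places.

1.278%

After-tax nominal return = 6.8% × (1 − 0.34) = 4.4880%.
1 + r = 1.04488 / 1.03170 = 1.01277503
After-tax real rate = 1.01277503 − 1 → 1.278%.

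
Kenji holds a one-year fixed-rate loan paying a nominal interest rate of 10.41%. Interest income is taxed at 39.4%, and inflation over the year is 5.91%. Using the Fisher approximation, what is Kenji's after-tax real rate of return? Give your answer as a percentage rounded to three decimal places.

0.398%

After-tax nominal return = 10.41% × (1 − 0.394) = 6.30846%.
r ≈ 6.30846% − 5.91% → 0.398%.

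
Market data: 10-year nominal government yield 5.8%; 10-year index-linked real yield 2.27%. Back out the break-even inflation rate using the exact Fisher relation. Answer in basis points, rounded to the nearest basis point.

(1 + π) = (1 + i)/(1 + r) = 1.05800 / 1.02270 = 1.034516
Break-even inflation = 1.034516 − 1 → 345 basis points.

345 basis points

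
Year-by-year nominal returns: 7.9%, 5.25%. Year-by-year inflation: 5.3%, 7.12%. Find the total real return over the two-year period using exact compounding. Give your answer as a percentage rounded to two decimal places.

0.68%

Nominal growth factor = 1.0790 × 1.0525 = 1.135648
Price-level growth factor = 1.0530 × 1.0712 = 1.127974
Real growth factor = 1.135648 / 1.127974 = 1.006803
Total real return = 1.006803 − 1 → 0.68%.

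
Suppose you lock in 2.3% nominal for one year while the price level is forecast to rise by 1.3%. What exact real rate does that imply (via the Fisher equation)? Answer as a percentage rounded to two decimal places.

0.99%

1 + r = 1.02300 / 1.01300 = 1.009872
r = 1.009872 − 1 = 0.9872%, i.e. 0.99%.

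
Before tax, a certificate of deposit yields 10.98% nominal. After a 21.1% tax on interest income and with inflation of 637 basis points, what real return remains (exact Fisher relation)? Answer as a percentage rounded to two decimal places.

2.16%

After-tax nominal return = 10.98% × (1 − 0.211) = 8.66322%.
1 + r = 1.0866322 / 1.06370 = 1.021559
After-tax real rate = 1.021559 − 1 → 2.16%.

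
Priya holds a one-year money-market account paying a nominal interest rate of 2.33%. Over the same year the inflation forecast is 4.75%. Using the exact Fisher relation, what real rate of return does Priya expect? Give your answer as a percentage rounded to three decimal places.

By the Fisher relation, 1 + r = (1 + i)/(1 + π).
1 + r = 1.02330 / 1.04750 = 0.976897
r = 0.976897 − 1 = -2.3103%, i.e. -2.310%.

-2.310%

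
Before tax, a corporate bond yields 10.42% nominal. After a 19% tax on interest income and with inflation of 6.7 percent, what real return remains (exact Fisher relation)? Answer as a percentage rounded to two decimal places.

After-tax nominal return = 10.42% × (1 − 0.19) = 8.4402%.
1 + r = 1.084402 / 1.06700 = 1.016309
After-tax real rate = 1.016309 − 1 → 1.63%.

1.63%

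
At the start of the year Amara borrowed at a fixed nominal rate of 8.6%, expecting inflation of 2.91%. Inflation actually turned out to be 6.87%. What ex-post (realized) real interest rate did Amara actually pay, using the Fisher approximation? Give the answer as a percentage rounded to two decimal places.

Ex-post: 8.6% − 6.87% = 1.730%
So the realized real rate is 1.73%.

1.73%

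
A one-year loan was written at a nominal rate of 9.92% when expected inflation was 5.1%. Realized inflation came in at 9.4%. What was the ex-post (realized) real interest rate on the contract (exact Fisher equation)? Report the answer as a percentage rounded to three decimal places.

Ex-post: (1 + 0.0992)/(1 + 0.0940) − 1 = 0.4753%
So the realized real rate is 0.475%.

0.475%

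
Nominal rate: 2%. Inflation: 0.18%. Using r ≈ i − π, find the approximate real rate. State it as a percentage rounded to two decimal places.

r ≈ i − π = 2% − 0.18% = 1.82%.

1.82%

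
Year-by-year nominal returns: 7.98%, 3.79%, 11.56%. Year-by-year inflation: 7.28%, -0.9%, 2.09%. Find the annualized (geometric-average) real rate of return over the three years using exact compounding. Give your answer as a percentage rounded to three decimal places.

Compound the nominal returns: 1.0798 × 1.0379 × 1.1156 = 1.25028016.
Compound inflation: 1.0728 × 0.9910 × 1.0209 = 1.08536453.
Deflate: 1.25028016 / 1.08536453 = 1.15194493.
Annualized real rate = 1.15194493^(1/3) − 1 = 4.8280% → 4.828%.

4.828%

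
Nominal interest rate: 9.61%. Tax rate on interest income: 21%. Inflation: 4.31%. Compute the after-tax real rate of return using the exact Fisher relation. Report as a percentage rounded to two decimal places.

3.15%

After-tax nominal return = 9.61% × (1 − 0.21) = 7.5919%.
1 + r = 1.075919 / 1.04310 = 1.031463
After-tax real rate = 1.031463 − 1 → 3.15%.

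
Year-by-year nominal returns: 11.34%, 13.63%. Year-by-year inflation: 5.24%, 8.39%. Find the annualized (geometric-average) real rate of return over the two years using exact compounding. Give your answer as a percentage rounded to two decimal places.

Nominal growth factor = 1.1134 × 1.1363 = 1.26515642
Price-level growth factor = 1.0524 × 1.0839 = 1.14069636
Real growth factor = 1.26515642 / 1.14069636 = 1.10910884
Annualized real rate = 1.10910884^(1/2) − 1 = 5.3142% → 5.31%.

5.31%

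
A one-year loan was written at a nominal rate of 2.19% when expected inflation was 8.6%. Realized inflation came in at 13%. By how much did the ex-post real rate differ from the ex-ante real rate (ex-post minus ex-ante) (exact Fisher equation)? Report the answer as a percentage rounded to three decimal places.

Ex-ante: (1 + 0.0219)/(1 + 0.0860) − 1 = -5.9024%
Ex-post: (1 + 0.0219)/(1 + 0.1300) − 1 = -9.5664%
Difference (ex-post − ex-ante) = -3.6640% → -3.664%.

-3.664%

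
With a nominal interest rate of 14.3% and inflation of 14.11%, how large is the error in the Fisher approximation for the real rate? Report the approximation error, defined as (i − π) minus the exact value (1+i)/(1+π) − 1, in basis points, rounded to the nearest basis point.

2 basis points

Approximate: r ≈ 14.300% − 14.110% = 0.1900%
Exact: (1 + 0.1430)/(1 + 0.1411) − 1 = 0.1665%
Error = 0.1900% − 0.1665% = 0.0235% → 2 basis points.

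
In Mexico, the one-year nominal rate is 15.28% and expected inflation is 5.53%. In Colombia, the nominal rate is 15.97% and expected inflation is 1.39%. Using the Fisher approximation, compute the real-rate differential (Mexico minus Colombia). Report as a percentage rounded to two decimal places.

-4.83%

Mexico: 15.28% − 5.53% = 9.750%
Colombia: 15.97% − 1.39% = 14.580%
Differential = -4.830% → -4.83%.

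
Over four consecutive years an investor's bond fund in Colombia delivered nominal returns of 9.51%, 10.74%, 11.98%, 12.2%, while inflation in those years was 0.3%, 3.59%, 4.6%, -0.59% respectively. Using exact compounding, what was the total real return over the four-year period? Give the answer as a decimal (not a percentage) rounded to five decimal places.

Nominal growth factor = 1.0951 × 1.1074 × 1.1198 × 1.1220 = 1.523672
Price-level growth factor = 1.0030 × 1.0359 × 1.0460 × 0.9941 = 1.080390
Real growth factor = 1.523672 / 1.080390 = 1.410299
Total real return = 1.410299 − 1 → 0.41030.

0.41030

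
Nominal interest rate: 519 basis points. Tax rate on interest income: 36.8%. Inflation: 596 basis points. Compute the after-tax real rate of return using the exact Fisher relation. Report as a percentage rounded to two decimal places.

-2.53%

After-tax nominal return = 5.19% × (1 − 0.368) = 3.28008%.
1 + r = 1.0328008 / 1.05960 = 0.974708
After-tax real rate = 0.974708 − 1 → -2.53%.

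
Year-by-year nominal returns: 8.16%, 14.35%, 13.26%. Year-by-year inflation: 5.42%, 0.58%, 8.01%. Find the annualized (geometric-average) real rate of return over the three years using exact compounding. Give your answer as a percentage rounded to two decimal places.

Compound the nominal returns: 1.0816 × 1.1435 × 1.1326 = 1.40081055.
Compound inflation: 1.0542 × 1.0058 × 1.0801 = 1.14524554.
Deflate: 1.40081055 / 1.14524554 = 1.22315303.
Annualized real rate = 1.22315303^(1/3) − 1 = 6.9449% → 6.94%.

6.94%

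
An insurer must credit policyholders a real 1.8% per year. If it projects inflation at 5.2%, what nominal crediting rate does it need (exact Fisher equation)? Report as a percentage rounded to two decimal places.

7.09%

(1 + i) = (1 + r)(1 + π) = 1.01800 × 1.05200 = 1.070936
i = 1.070936 − 1, so the required nominal rate is 7.09%.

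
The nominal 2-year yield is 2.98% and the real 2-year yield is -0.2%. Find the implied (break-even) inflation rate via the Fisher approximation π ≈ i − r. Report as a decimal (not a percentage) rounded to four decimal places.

π ≈ i − r = 2.98% − (-0.2%) → 0.0318.

0.0318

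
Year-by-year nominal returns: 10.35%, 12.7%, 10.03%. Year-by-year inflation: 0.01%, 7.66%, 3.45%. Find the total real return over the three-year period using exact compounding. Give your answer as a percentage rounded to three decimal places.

22.851%

Compound the nominal returns: 1.1035 × 1.1270 × 1.1003 = 1.368382.
Compound inflation: 1.0001 × 1.0766 × 1.0345 = 1.113854.
Deflate: 1.368382 / 1.113854 = 1.228511.
Total real return = 1.228511 − 1 → 22.851%.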